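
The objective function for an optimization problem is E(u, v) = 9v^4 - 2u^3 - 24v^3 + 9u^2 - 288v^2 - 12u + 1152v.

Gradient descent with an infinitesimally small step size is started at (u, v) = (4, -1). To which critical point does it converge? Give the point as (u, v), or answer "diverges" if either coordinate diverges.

diverges

E is separable, so gradient descent decouples: u follows -∂E/∂u, v follows -∂E/∂v.
∂E/∂u = -6(u - 2)(u - 1); at u=4 this is -36, so u increases.
∂E/∂v = 36(v - 4)(v - 2)(v + 4); at v=-1 this is 1620, so v decreases.
The u-coordinate has no critical point in that direction and runs off to infinity.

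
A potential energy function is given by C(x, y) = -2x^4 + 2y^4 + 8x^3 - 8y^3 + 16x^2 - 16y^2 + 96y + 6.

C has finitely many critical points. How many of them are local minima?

C separates as a function of x plus a function of y, so ∇C=0 decouples.
∂C/∂x = -8x(x - 4)(x + 1) = 0 at x ∈ {-1, 0, 4}; ∂C/∂y = 8(y - 3)(y - 2)(y + 2) = 0 at y ∈ {-2, 2, 3}.
The Hessian is diagonal: diag(C_xx, C_yy). Second derivatives: C_xx(-1)=-40, C_xx(0)=32, C_xx(4)=-160; C_yy(-2)=160, C_yy(2)=-32, C_yy(3)=40.
Local minima occur where both diagonal entries positive: (0, -2), (0, 3). Count: 2.

2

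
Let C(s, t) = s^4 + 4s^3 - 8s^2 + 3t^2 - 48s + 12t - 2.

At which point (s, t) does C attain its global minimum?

C(s,t) separates as P(s) + Q(t) − 2, so its minimum is min P + min Q − 2.
P'(s) = 4(s - 2)(s + 2)(s + 3) vanishes at s ∈ {-3, -2, 2}; Q'(t) = 6(t + 2) vanishes at t ∈ {-2}.
Local minima of P (where P''>0): P(-3)=45, P(2)=-80. Local minima of Q: Q(-2)=-12.
So the global minimum of C is P(2) + Q(-2) − 2 = -80 − 12 − 2 = -94, attained at (2, -2).

(2, -2)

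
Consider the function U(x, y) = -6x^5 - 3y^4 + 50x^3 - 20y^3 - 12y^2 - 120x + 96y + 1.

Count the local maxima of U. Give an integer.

4

U separates as a function of x plus a function of y, so ∇U=0 decouples.
∂U/∂x = -30(x - 2)(x - 1)(x + 1)(x + 2) = 0 at x ∈ {-2, -1, 1, 2}; ∂U/∂y = -12(y - 1)(y + 2)(y + 4) = 0 at y ∈ {-4, -2, 1}.
The Hessian is diagonal: diag(U_xx, U_yy). Second derivatives: U_xx(-2)=360, U_xx(-1)=-180, U_xx(1)=180, U_xx(2)=-360; U_yy(-4)=-120, U_yy(-2)=72, U_yy(1)=-180.
Local maxima occur where both diagonal entries negative: (-1, -4), (-1, 1), (2, -4), (2, 1). Count: 4.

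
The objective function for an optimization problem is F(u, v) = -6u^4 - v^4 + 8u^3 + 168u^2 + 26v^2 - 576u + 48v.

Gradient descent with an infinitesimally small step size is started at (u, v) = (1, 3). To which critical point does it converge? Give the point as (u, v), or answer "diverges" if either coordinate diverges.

F is separable, so gradient descent decouples: u follows -∂F/∂u, v follows -∂F/∂v.
∂F/∂u = -24(u - 3)(u - 2)(u + 4); at u=1 this is -240, so u increases.
∂F/∂v = -4(v - 4)(v + 1)(v + 3); at v=3 this is 96, so v decreases.
u converges to its nearest critical value 2 (a local min of the u-part); v converges to -1. The iterate converges to (2, -1).

(2, -1)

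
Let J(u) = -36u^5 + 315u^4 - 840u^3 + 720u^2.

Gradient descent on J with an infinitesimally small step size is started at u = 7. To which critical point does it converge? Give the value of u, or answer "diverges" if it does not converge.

J'(u) = -180u(u - 4)(u - 2)(u - 1), so J'(7) = -113400.
Gradient descent moves in the -J' direction, i.e. u is increasing.
There is no critical point above u=7, and J' keeps the same sign, so the iterate runs off to +∞.

diverges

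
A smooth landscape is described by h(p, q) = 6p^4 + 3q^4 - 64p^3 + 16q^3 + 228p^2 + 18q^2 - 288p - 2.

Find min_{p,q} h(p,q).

-147

h(p,q) separates as A(p) + B(q) − 2, so its minimum is min A + min B − 2.
A'(p) = 24(p - 4)(p - 3)(p - 1) vanishes at p ∈ {1, 3, 4}; B'(q) = 12q(q + 1)(q + 3) vanishes at q ∈ {-3, -1, 0}.
Local minima of A (where A''>0): A(1)=-118, A(4)=-64. Local minima of B: B(-3)=-27, B(0)=0.
So the global minimum of h is A(1) + B(-3) − 2 = -118 − 27 − 2 = -147, attained at (1, -3).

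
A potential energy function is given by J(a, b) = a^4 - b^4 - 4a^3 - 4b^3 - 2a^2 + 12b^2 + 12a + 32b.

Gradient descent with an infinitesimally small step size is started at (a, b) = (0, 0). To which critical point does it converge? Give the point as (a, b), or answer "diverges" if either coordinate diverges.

J is separable, so gradient descent decouples: a follows -∂J/∂a, b follows -∂J/∂b.
∂J/∂a = 4(a - 3)(a - 1)(a + 1); at a=0 this is 12, so a decreases.
∂J/∂b = -4(b - 2)(b + 1)(b + 4); at b=0 this is 32, so b decreases.
a converges to its nearest critical value -1 (a local min of the a-part); b converges to -1. The iterate converges to (-1, -1).

(-1, -1)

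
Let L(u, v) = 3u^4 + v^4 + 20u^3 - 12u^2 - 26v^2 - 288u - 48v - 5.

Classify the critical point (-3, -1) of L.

The mixed partial ∂²L/∂u∂v is 0, so the Hessian at any point is diag(L_uu, L_vv) = diag(12(3u^2 + 10u - 2), 4(3v^2 - 13)).
At (-3, -1): H = diag(-60, -40).
Both eigenvalues are negative, so H is negative definite: a local maximum.

local maximum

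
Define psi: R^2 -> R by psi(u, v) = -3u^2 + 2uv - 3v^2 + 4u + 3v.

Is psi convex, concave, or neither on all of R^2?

concave

psi is quadratic, so its Hessian is the constant matrix H = [[-6, 2], [2, -6]].
det(H) = 32, tr(H) = -12.
det(H) > 0 and tr(H) < 0, so H is negative definite everywhere: concave.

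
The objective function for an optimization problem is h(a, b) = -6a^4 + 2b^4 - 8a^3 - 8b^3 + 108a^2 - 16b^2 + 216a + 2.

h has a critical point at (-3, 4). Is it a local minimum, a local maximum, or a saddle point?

saddle point

The mixed partial ∂²h/∂a∂b is 0, so the Hessian at any point is diag(h_aa, h_bb) = diag(24(-3a^2 - 2a + 9), 8(3b^2 - 6b - 4)).
At (-3, 4): H = diag(-288, 160).
The eigenvalues have opposite signs, so H is indefinite: a saddle point.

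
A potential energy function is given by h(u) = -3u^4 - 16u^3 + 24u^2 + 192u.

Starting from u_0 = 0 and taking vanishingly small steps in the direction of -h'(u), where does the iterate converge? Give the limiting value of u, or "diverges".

-2

h'(u) = -12(u - 2)(u + 2)(u + 4), so h'(0) = 192.
Gradient descent moves in the -h' direction, i.e. u is decreasing.
The nearest critical point in that direction is u = -2, where h'' = 96 > 0 (a local minimum). The iterate converges there.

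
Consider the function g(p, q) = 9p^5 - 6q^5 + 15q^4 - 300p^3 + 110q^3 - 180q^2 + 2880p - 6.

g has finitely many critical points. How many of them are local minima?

4

g separates as a function of p plus a function of q, so ∇g=0 decouples.
∂g/∂p = 45(p - 4)(p - 2)(p + 2)(p + 4) = 0 at p ∈ {-4, -2, 2, 4}; ∂g/∂q = -30q(q - 4)(q - 1)(q + 3) = 0 at q ∈ {-3, 0, 1, 4}.
The Hessian is diagonal: diag(g_pp, g_qq). Second derivatives: g_pp(-4)=-4320, g_pp(-2)=2160, g_pp(2)=-2160, g_pp(4)=4320; g_qq(-3)=2520, g_qq(0)=-360, g_qq(1)=360, g_qq(4)=-2520.
Local minima occur where both diagonal entries positive: (-2, -3), (-2, 1), (4, -3), (4, 1). Count: 4.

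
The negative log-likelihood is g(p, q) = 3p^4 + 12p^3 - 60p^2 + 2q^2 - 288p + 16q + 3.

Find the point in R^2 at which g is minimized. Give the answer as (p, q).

(3, -4)

g(p,q) separates as A(p) + B(q) + 3, so its minimum is min A + min B + 3.
A'(p) = 12(p - 3)(p + 2)(p + 4) vanishes at p ∈ {-4, -2, 3}; B'(q) = 4q + 16 vanishes at q ∈ {-4}.
Local minima of A (where A''>0): A(-4)=192, A(3)=-837. Local minima of B: B(-4)=-32.
So the global minimum of g is A(3) + B(-4) + 3 = -837 − 32 + 3 = -866, attained at (3, -4).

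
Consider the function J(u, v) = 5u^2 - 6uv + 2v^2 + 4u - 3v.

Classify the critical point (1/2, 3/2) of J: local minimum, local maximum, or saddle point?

The Hessian of J is constant: H = [[10, -6], [-6, 4]].
det(H) = 10·4 − (-6)² = 4.
det(H) > 0 and tr(H) = 14 > 0, so H is positive definite and the point is a local minimum.

local minimum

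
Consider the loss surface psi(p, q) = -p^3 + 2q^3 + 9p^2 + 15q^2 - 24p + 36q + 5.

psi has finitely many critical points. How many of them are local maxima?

psi separates as a function of p plus a function of q, so ∇psi=0 decouples.
∂psi/∂p = -3(p - 4)(p - 2) = 0 at p ∈ {2, 4}; ∂psi/∂q = 6(q + 2)(q + 3) = 0 at q ∈ {-3, -2}.
The Hessian is diagonal: diag(psi_pp, psi_qq). Second derivatives: psi_pp(2)=6, psi_pp(4)=-6; psi_qq(-3)=-6, psi_qq(-2)=6.
Local maxima occur where both diagonal entries negative: (4, -3). Count: 1.

1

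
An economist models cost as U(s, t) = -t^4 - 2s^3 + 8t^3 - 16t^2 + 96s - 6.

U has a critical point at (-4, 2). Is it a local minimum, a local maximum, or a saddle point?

The mixed partial ∂²U/∂s∂t is 0, so the Hessian at any point is diag(U_ss, U_tt) = diag(-12s, 4(-3t^2 + 12t - 8)).
At (-4, 2): H = diag(48, 16).
Both eigenvalues are positive, so H is positive definite: a local minimum.

local minimum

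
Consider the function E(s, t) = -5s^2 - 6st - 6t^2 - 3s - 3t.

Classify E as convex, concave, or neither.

E is quadratic, so its Hessian is the constant matrix H = [[-10, -6], [-6, -12]].
det(H) = 84, tr(H) = -22.
det(H) > 0 and tr(H) < 0, so H is negative definite everywhere: concave.

concave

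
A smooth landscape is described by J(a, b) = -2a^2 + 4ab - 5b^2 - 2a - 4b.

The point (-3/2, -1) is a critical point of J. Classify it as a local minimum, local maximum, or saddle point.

The Hessian of J is constant: H = [[-4, 4], [4, -10]].
det(H) = (-4)·(-10) − 4² = 24.
det(H) > 0 and tr(H) = -14 < 0, so H is negative definite and the point is a local maximum.

local maximum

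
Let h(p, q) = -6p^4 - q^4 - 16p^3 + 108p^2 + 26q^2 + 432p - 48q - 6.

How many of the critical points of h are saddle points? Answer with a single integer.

4

h separates as a function of p plus a function of q, so ∇h=0 decouples.
∂h/∂p = -24(p - 3)(p + 2)(p + 3) = 0 at p ∈ {-3, -2, 3}; ∂h/∂q = -4(q - 3)(q - 1)(q + 4) = 0 at q ∈ {-4, 1, 3}.
The Hessian is diagonal: diag(h_pp, h_qq). Second derivatives: h_pp(-3)=-144, h_pp(-2)=120, h_pp(3)=-720; h_qq(-4)=-140, h_qq(1)=40, h_qq(3)=-56.
Saddle points occur where the two diagonal entries have opposite signs: (-3, 1), (-2, -4), (-2, 3), (3, 1). Count: 4.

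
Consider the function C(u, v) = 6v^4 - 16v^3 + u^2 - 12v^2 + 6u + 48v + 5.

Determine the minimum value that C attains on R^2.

C(u,v) separates as P(u) + Q(v) + 5, so its minimum is min P + min Q + 5.
P'(u) = 2u + 6 vanishes at u ∈ {-3}; Q'(v) = 24(v - 2)(v - 1)(v + 1) vanishes at v ∈ {-1, 1, 2}.
Local minima of P (where P''>0): P(-3)=-9. Local minima of Q: Q(-1)=-38, Q(2)=16.
So the global minimum of C is P(-3) + Q(-1) + 5 = -9 − 38 + 5 = -42, attained at (-3, -1).

-42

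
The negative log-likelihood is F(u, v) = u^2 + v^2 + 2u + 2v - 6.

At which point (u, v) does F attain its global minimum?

(-1, -1)

F(u,v) separates as P(u) + Q(v) − 6, so its minimum is min P + min Q − 6.
P'(u) = 2u + 2 vanishes at u ∈ {-1}; Q'(v) = 2v + 2 vanishes at v ∈ {-1}.
Local minima of P (where P''>0): P(-1)=-1. Local minima of Q: Q(-1)=-1.
So the global minimum of F is P(-1) + Q(-1) − 6 = -1 − 1 − 6 = -8, attained at (-1, -1).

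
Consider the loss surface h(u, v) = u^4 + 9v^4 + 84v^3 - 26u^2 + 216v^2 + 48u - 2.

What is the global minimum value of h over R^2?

h(u,v) separates as P(u) + Q(v) − 2, so its minimum is min P + min Q − 2.
P'(u) = 4(u - 3)(u - 1)(u + 4) vanishes at u ∈ {-4, 1, 3}; Q'(v) = 36v(v + 3)(v + 4) vanishes at v ∈ {-4, -3, 0}.
Local minima of P (where P''>0): P(-4)=-352, P(3)=-9. Local minima of Q: Q(-4)=384, Q(0)=0.
So the global minimum of h is P(-4) + Q(0) − 2 = -352 + 0 − 2 = -354, attained at (-4, 0).

-354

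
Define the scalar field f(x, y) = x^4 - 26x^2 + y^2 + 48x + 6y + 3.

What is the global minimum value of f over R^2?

-358

f(x,y) separates as P(x) + Q(y) + 3, so its minimum is min P + min Q + 3.
P'(x) = 4(x - 3)(x - 1)(x + 4) vanishes at x ∈ {-4, 1, 3}; Q'(y) = 2y + 6 vanishes at y ∈ {-3}.
Local minima of P (where P''>0): P(-4)=-352, P(3)=-9. Local minima of Q: Q(-3)=-9.
So the global minimum of f is P(-4) + Q(-3) + 3 = -352 − 9 + 3 = -358, attained at (-4, -3).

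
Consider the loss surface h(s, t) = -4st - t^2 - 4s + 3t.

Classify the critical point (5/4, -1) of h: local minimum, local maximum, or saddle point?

The Hessian of h is constant: H = [[0, -4], [-4, -2]].
det(H) = 0·(-2) − (-4)² = -16.
Since det(H) < 0, H is indefinite and the critical point is a saddle point.

saddle point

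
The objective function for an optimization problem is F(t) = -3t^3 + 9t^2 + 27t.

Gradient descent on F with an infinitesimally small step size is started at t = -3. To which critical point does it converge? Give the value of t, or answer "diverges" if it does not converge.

F'(t) = -9(t - 3)(t + 1), so F'(-3) = -108.
Gradient descent moves in the -F' direction, i.e. t is increasing.
The nearest critical point in that direction is t = -1, where F'' = 36 > 0 (a local minimum). The iterate converges there.

-1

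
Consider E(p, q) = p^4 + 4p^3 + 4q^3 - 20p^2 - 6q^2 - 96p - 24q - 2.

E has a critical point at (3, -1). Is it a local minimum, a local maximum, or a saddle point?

The mixed partial ∂²E/∂p∂q is 0, so the Hessian at any point is diag(E_pp, E_qq) = diag(4(3p^2 + 6p - 10), 12(2q - 1)).
At (3, -1): H = diag(140, -36).
The eigenvalues have opposite signs, so H is indefinite: a saddle point.

saddle point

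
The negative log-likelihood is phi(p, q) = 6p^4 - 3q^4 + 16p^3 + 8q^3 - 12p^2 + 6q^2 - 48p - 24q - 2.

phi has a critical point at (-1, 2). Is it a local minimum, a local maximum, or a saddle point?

The mixed partial ∂²phi/∂p∂q is 0, so the Hessian at any point is diag(phi_pp, phi_qq) = diag(24(3p^2 + 4p - 1), 12(-3q^2 + 4q + 1)).
At (-1, 2): H = diag(-48, -36).
Both eigenvalues are negative, so H is negative definite: a local maximum.

local maximum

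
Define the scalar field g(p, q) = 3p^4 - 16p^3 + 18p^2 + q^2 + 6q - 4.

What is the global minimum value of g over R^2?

-40

g(p,q) separates as A(p) + B(q) − 4, so its minimum is min A + min B − 4.
A'(p) = 12p(p - 3)(p - 1) vanishes at p ∈ {0, 1, 3}; B'(q) = 2q + 6 vanishes at q ∈ {-3}.
Local minima of A (where A''>0): A(0)=0, A(3)=-27. Local minima of B: B(-3)=-9.
So the global minimum of g is A(3) + B(-3) − 4 = -27 − 9 − 4 = -40, attained at (3, -3).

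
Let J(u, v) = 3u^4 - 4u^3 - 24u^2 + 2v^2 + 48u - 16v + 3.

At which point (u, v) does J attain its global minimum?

(-2, 4)

J(u,v) separates as P(u) + Q(v) + 3, so its minimum is min P + min Q + 3.
P'(u) = 12(u - 2)(u - 1)(u + 2) vanishes at u ∈ {-2, 1, 2}; Q'(v) = 4v - 16 vanishes at v ∈ {4}.
Local minima of P (where P''>0): P(-2)=-112, P(2)=16. Local minima of Q: Q(4)=-32.
So the global minimum of J is P(-2) + Q(4) + 3 = -112 − 32 + 3 = -141, attained at (-2, 4).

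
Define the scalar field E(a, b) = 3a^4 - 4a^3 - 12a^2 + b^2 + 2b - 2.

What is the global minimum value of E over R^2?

-35

E(a,b) separates as P(a) + Q(b) − 2, so its minimum is min P + min Q − 2.
P'(a) = 12a(a - 2)(a + 1) vanishes at a ∈ {-1, 0, 2}; Q'(b) = 2b + 2 vanishes at b ∈ {-1}.
Local minima of P (where P''>0): P(-1)=-5, P(2)=-32. Local minima of Q: Q(-1)=-1.
So the global minimum of E is P(2) + Q(-1) − 2 = -32 − 1 − 2 = -35, attained at (2, -1).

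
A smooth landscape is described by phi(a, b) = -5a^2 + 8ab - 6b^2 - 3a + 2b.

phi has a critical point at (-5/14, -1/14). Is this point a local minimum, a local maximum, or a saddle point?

The Hessian of phi is constant: H = [[-10, 8], [8, -12]].
det(H) = (-10)·(-12) − 8² = 56.
det(H) > 0 and tr(H) = -22 < 0, so H is negative definite and the point is a local maximum.

local maximum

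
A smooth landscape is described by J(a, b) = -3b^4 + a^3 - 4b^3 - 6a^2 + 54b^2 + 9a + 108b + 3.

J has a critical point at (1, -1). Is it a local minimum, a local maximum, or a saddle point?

saddle point

The mixed partial ∂²J/∂a∂b is 0, so the Hessian at any point is diag(J_aa, J_bb) = diag(6(a - 2), 12(-3b^2 - 2b + 9)).
At (1, -1): H = diag(-6, 96).
The eigenvalues have opposite signs, so H is indefinite: a saddle point.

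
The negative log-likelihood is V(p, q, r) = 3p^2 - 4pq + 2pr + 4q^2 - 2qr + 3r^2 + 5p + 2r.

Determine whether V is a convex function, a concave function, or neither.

convex

V is quadratic, so its Hessian is the constant matrix H = [[6, -4, 2], [-4, 8, -2], [2, -2, 6]].
Leading principal minors: 6, 32, 168.
All positive ⇒ H ≻ 0 ⇒ convex.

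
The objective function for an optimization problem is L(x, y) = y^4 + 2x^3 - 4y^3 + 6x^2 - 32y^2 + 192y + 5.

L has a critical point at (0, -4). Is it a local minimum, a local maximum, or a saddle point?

The mixed partial ∂²L/∂x∂y is 0, so the Hessian at any point is diag(L_xx, L_yy) = diag(12(x + 1), 4(3y^2 - 6y - 16)).
At (0, -4): H = diag(12, 224).
Both eigenvalues are positive, so H is positive definite: a local minimum.

local minimum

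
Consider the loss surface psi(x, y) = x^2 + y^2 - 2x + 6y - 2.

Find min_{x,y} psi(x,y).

-12

psi(x,y) separates as P(x) + Q(y) − 2, so its minimum is min P + min Q − 2.
P'(x) = 2x - 2 vanishes at x ∈ {1}; Q'(y) = 2y + 6 vanishes at y ∈ {-3}.
Local minima of P (where P''>0): P(1)=-1. Local minima of Q: Q(-3)=-9.
So the global minimum of psi is P(1) + Q(-3) − 2 = -1 − 9 − 2 = -12, attained at (1, -3).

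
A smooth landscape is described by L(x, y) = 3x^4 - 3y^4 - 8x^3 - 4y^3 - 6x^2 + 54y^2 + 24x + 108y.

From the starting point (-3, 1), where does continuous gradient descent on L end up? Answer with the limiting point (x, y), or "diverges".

(-1, -1)

L is separable, so gradient descent decouples: x follows -∂L/∂x, y follows -∂L/∂y.
∂L/∂x = 12(x - 2)(x - 1)(x + 1); at x=-3 this is -480, so x increases.
∂L/∂y = -12(y - 3)(y + 1)(y + 3); at y=1 this is 192, so y decreases.
x converges to its nearest critical value -1 (a local min of the x-part); y converges to -1. The iterate converges to (-1, -1).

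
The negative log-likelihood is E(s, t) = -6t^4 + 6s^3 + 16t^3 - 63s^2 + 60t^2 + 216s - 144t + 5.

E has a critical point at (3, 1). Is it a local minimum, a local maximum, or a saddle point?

saddle point

The mixed partial ∂²E/∂s∂t is 0, so the Hessian at any point is diag(E_ss, E_tt) = diag(18(2s - 7), 24(-3t^2 + 4t + 5)).
At (3, 1): H = diag(-18, 144).
The eigenvalues have opposite signs, so H is indefinite: a saddle point.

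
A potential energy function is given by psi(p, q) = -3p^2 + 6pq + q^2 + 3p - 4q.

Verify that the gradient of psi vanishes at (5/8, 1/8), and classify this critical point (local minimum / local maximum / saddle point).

saddle point

∇psi = (-6p + 6q + 3, 6p + 2q - 4); substituting (5/8, 1/8) gives ∇psi = (0, 0), so (5/8, 1/8) is indeed a critical point.
The Hessian of psi is constant: H = [[-6, 6], [6, 2]].
det(H) = (-6)·2 − 6² = -48.
Since det(H) < 0, H is indefinite and the critical point is a saddle point.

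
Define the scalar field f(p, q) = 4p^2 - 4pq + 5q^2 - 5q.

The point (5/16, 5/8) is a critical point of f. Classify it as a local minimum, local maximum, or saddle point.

local minimum

The Hessian of f is constant: H = [[8, -4], [-4, 10]].
det(H) = 8·10 − (-4)² = 64.
det(H) > 0 and tr(H) = 18 > 0, so H is positive definite and the point is a local minimum.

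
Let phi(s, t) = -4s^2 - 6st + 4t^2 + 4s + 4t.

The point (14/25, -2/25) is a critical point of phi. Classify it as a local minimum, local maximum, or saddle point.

The Hessian of phi is constant: H = [[-8, -6], [-6, 8]].
det(H) = (-8)·8 − (-6)² = -100.
Since det(H) < 0, H is indefinite and the critical point is a saddle point.

saddle point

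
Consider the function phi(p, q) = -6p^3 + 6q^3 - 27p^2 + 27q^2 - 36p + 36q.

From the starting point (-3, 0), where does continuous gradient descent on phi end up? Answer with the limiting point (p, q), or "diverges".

(-2, -1)

phi is separable, so gradient descent decouples: p follows -∂phi/∂p, q follows -∂phi/∂q.
∂phi/∂p = -18(p + 1)(p + 2); at p=-3 this is -36, so p increases.
∂phi/∂q = 18(q + 1)(q + 2); at q=0 this is 36, so q decreases.
p converges to its nearest critical value -2 (a local min of the p-part); q converges to -1. The iterate converges to (-2, -1).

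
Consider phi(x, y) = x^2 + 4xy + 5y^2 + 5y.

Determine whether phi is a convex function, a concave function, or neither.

convex

phi is quadratic, so its Hessian is the constant matrix H = [[2, 4], [4, 10]].
det(H) = 4, tr(H) = 12.
det(H) > 0 and tr(H) > 0, so H is positive definite everywhere: convex.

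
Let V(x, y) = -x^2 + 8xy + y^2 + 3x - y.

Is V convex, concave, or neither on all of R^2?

V is quadratic, so its Hessian is the constant matrix H = [[-2, 8], [8, 2]].
det(H) = -68, tr(H) = 0.
det(H) < 0, so H is indefinite: neither convex nor concave.

neither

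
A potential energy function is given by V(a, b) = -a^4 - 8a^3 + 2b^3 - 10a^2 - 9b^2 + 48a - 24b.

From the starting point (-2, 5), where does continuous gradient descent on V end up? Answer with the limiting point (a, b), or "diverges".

V is separable, so gradient descent decouples: a follows -∂V/∂a, b follows -∂V/∂b.
∂V/∂a = -4(a - 1)(a + 3)(a + 4); at a=-2 this is 24, so a decreases.
∂V/∂b = 6(b - 4)(b + 1); at b=5 this is 36, so b decreases.
a converges to its nearest critical value -3 (a local min of the a-part); b converges to 4. The iterate converges to (-3, 4).

(-3, 4)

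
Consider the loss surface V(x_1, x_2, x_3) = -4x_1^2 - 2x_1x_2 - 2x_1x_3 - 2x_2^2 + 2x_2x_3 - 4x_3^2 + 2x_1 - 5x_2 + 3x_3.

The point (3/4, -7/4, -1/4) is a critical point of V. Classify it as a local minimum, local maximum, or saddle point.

The Hessian is constant: H = [[-8, -2, -2], [-2, -4, 2], [-2, 2, -8]].
Leading principal minors: Δ₁ = -8, Δ₂ = 28, Δ₃ = -160.
The minors alternate sign starting negative (−, +, −), so H is negative definite: a local maximum.

local maximum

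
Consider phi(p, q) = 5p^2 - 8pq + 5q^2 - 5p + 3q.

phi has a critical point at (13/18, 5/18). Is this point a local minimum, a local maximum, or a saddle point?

local minimum

The Hessian of phi is constant: H = [[10, -8], [-8, 10]].
det(H) = 10·10 − (-8)² = 36.
det(H) > 0 and tr(H) = 20 > 0, so H is positive definite and the point is a local minimum.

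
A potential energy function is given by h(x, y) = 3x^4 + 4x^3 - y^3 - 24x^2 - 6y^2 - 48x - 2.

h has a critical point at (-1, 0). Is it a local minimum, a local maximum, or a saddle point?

local maximum

The mixed partial ∂²h/∂x∂y is 0, so the Hessian at any point is diag(h_xx, h_yy) = diag(12(3x^2 + 2x - 4), -6(y + 2)).
At (-1, 0): H = diag(-36, -12).
Both eigenvalues are negative, so H is negative definite: a local maximum.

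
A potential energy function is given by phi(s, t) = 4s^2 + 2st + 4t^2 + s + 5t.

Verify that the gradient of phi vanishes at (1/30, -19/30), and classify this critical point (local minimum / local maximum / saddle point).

local minimum

∇phi = (8s + 2t + 1, 2s + 8t + 5); substituting (1/30, -19/30) gives ∇phi = (0, 0), so (1/30, -19/30) is indeed a critical point.
The Hessian of phi is constant: H = [[8, 2], [2, 8]].
det(H) = 8·8 − 2² = 60.
det(H) > 0 and tr(H) = 16 > 0, so H is positive definite and the point is a local minimum.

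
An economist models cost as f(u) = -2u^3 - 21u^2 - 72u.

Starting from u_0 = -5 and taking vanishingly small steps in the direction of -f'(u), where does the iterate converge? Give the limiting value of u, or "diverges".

-4

f'(u) = -6(u + 3)(u + 4), so f'(-5) = -12.
Gradient descent moves in the -f' direction, i.e. u is increasing.
The nearest critical point in that direction is u = -4, where f'' = 6 > 0 (a local minimum). The iterate converges there.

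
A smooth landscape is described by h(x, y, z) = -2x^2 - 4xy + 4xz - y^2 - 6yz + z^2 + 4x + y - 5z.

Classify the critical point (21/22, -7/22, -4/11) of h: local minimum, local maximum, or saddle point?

saddle point

The Hessian is constant: H = [[-4, -4, 4], [-4, -2, -6], [4, -6, 2]].
Leading principal minors: Δ₁ = -4, Δ₂ = -8, Δ₃ = 352.
The minors fit neither the all-positive nor the alternating-sign pattern, so H is indefinite: a saddle point.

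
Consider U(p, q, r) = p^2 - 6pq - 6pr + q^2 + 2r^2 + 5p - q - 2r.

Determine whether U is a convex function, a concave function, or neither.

U is quadratic, so its Hessian is the constant matrix H = [[2, -6, -6], [-6, 2, 0], [-6, 0, 4]].
Leading principal minors: 2, -32, -200.
Neither pattern holds ⇒ H is indefinite ⇒ neither convex nor concave.

neither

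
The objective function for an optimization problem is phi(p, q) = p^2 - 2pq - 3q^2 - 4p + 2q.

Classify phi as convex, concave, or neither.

neither

phi is quadratic, so its Hessian is the constant matrix H = [[2, -2], [-2, -6]].
det(H) = -16, tr(H) = -4.
det(H) < 0, so H is indefinite: neither convex nor concave.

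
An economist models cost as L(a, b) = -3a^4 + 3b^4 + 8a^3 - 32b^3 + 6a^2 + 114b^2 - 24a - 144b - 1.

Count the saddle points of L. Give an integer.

5

L separates as a function of a plus a function of b, so ∇L=0 decouples.
∂L/∂a = -12(a - 2)(a - 1)(a + 1) = 0 at a ∈ {-1, 1, 2}; ∂L/∂b = 12(b - 4)(b - 3)(b - 1) = 0 at b ∈ {1, 3, 4}.
The Hessian is diagonal: diag(L_aa, L_bb). Second derivatives: L_aa(-1)=-72, L_aa(1)=24, L_aa(2)=-36; L_bb(1)=72, L_bb(3)=-24, L_bb(4)=36.
Saddle points occur where the two diagonal entries have opposite signs: (-1, 1), (-1, 4), (1, 3), (2, 1), (2, 4). Count: 5.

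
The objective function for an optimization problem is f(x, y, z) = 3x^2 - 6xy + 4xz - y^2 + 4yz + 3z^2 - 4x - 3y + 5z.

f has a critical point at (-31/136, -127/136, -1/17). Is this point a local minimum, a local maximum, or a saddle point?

saddle point

The Hessian is constant: H = [[6, -6, 4], [-6, -2, 4], [4, 4, 6]].
Leading principal minors: Δ₁ = 6, Δ₂ = -48, Δ₃ = -544.
The minors fit neither the all-positive nor the alternating-sign pattern, so H is indefinite: a saddle point.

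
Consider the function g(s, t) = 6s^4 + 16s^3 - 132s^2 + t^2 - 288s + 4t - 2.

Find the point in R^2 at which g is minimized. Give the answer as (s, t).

(3, -2)

g(s,t) separates as P(s) + Q(t) − 2, so its minimum is min P + min Q − 2.
P'(s) = 24(s - 3)(s + 1)(s + 4) vanishes at s ∈ {-4, -1, 3}; Q'(t) = 2(t + 2) vanishes at t ∈ {-2}.
Local minima of P (where P''>0): P(-4)=-448, P(3)=-1134. Local minima of Q: Q(-2)=-4.
So the global minimum of g is P(3) + Q(-2) − 2 = -1134 − 4 − 2 = -1140, attained at (3, -2).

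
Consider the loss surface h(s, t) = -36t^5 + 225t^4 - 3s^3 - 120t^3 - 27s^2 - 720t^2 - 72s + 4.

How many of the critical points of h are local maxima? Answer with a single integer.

h separates as a function of s plus a function of t, so ∇h=0 decouples.
∂h/∂s = -9(s + 2)(s + 4) = 0 at s ∈ {-4, -2}; ∂h/∂t = -180t(t - 4)(t - 2)(t + 1) = 0 at t ∈ {-1, 0, 2, 4}.
The Hessian is diagonal: diag(h_ss, h_tt). Second derivatives: h_ss(-4)=18, h_ss(-2)=-18; h_tt(-1)=2700, h_tt(0)=-1440, h_tt(2)=2160, h_tt(4)=-7200.
Local maxima occur where both diagonal entries negative: (-2, 0), (-2, 4). Count: 2.

2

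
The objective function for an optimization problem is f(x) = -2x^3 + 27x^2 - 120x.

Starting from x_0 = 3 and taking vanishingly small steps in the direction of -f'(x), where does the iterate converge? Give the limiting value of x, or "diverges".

4

f'(x) = -6(x - 5)(x - 4), so f'(3) = -12.
Gradient descent moves in the -f' direction, i.e. x is increasing.
The nearest critical point in that direction is x = 4, where f'' = 6 > 0 (a local minimum). The iterate converges there.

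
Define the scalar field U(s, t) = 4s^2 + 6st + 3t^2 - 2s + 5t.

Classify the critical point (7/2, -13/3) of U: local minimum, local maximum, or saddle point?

The Hessian of U is constant: H = [[8, 6], [6, 6]].
det(H) = 8·6 − 6² = 12.
det(H) > 0 and tr(H) = 14 > 0, so H is positive definite and the point is a local minimum.

local minimum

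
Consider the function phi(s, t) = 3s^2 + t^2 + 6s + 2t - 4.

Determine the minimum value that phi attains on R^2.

phi(s,t) separates as P(s) + Q(t) − 4, so its minimum is min P + min Q − 4.
P'(s) = 6s + 6 vanishes at s ∈ {-1}; Q'(t) = 2(t + 1) vanishes at t ∈ {-1}.
Local minima of P (where P''>0): P(-1)=-3. Local minima of Q: Q(-1)=-1.
So the global minimum of phi is P(-1) + Q(-1) − 4 = -3 − 1 − 4 = -8, attained at (-1, -1).

-8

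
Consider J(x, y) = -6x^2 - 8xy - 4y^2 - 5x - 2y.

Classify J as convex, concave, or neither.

J is quadratic, so its Hessian is the constant matrix H = [[-12, -8], [-8, -8]].
det(H) = 32, tr(H) = -20.
det(H) > 0 and tr(H) < 0, so H is negative definite everywhere: concave.

concave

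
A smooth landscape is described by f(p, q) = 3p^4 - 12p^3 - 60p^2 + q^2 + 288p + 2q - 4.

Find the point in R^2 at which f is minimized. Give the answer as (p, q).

(-3, -1)

f(p,q) separates as A(p) + B(q) − 4, so its minimum is min A + min B − 4.
A'(p) = 12(p - 4)(p - 2)(p + 3) vanishes at p ∈ {-3, 2, 4}; B'(q) = 2q + 2 vanishes at q ∈ {-1}.
Local minima of A (where A''>0): A(-3)=-837, A(4)=192. Local minima of B: B(-1)=-1.
So the global minimum of f is A(-3) + B(-1) − 4 = -837 − 1 − 4 = -842, attained at (-3, -1).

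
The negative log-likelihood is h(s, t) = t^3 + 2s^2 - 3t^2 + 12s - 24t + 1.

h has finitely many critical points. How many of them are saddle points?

1

h separates as a function of s plus a function of t, so ∇h=0 decouples.
∂h/∂s = 4(s + 3) = 0 at s ∈ {-3}; ∂h/∂t = 3(t - 4)(t + 2) = 0 at t ∈ {-2, 4}.
The Hessian is diagonal: diag(h_ss, h_tt). Second derivatives: h_ss(-3)=4; h_tt(-2)=-18, h_tt(4)=18.
Saddle points occur where the two diagonal entries have opposite signs: (-3, -2). Count: 1.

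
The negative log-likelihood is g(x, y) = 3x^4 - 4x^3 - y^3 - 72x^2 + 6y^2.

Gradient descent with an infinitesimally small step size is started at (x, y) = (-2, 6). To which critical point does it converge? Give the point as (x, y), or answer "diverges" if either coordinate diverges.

diverges

g is separable, so gradient descent decouples: x follows -∂g/∂x, y follows -∂g/∂y.
∂g/∂x = 12x(x - 4)(x + 3); at x=-2 this is 144, so x decreases.
∂g/∂y = -3y(y - 4); at y=6 this is -36, so y increases.
The y-coordinate has no critical point in that direction and runs off to infinity.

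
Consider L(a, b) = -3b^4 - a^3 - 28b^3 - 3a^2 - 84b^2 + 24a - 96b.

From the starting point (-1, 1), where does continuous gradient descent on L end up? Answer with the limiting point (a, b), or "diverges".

L is separable, so gradient descent decouples: a follows -∂L/∂a, b follows -∂L/∂b.
∂L/∂a = -3(a - 2)(a + 4); at a=-1 this is 27, so a decreases.
∂L/∂b = -12(b + 1)(b + 2)(b + 4); at b=1 this is -360, so b increases.
The b-coordinate has no critical point in that direction and runs off to infinity.

diverges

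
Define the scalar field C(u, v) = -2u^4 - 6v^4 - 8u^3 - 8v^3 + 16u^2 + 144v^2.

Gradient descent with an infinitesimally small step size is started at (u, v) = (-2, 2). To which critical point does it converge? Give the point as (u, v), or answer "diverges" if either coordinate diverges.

C is separable, so gradient descent decouples: u follows -∂C/∂u, v follows -∂C/∂v.
∂C/∂u = -8u(u - 1)(u + 4); at u=-2 this is -96, so u increases.
∂C/∂v = -24v(v - 3)(v + 4); at v=2 this is 288, so v decreases.
u converges to its nearest critical value 0 (a local min of the u-part); v converges to 0. The iterate converges to (0, 0).

(0, 0)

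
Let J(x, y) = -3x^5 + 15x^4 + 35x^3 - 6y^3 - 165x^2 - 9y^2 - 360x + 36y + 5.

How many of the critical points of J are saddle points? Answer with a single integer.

4

J separates as a function of x plus a function of y, so ∇J=0 decouples.
∂J/∂x = -15(x - 4)(x - 3)(x + 1)(x + 2) = 0 at x ∈ {-2, -1, 3, 4}; ∂J/∂y = -18(y - 1)(y + 2) = 0 at y ∈ {-2, 1}.
The Hessian is diagonal: diag(J_xx, J_yy). Second derivatives: J_xx(-2)=450, J_xx(-1)=-300, J_xx(3)=300, J_xx(4)=-450; J_yy(-2)=54, J_yy(1)=-54.
Saddle points occur where the two diagonal entries have opposite signs: (-2, 1), (-1, -2), (3, 1), (4, -2). Count: 4.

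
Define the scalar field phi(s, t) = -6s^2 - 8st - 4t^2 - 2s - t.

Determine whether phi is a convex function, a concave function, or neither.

phi is quadratic, so its Hessian is the constant matrix H = [[-12, -8], [-8, -8]].
det(H) = 32, tr(H) = -20.
det(H) > 0 and tr(H) < 0, so H is negative definite everywhere: concave.

concave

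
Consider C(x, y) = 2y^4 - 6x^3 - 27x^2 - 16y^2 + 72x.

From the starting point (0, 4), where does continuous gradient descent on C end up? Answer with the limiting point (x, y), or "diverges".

(-4, 2)

C is separable, so gradient descent decouples: x follows -∂C/∂x, y follows -∂C/∂y.
∂C/∂x = -18(x - 1)(x + 4); at x=0 this is 72, so x decreases.
∂C/∂y = 8y(y - 2)(y + 2); at y=4 this is 384, so y decreases.
x converges to its nearest critical value -4 (a local min of the x-part); y converges to 2. The iterate converges to (-4, 2).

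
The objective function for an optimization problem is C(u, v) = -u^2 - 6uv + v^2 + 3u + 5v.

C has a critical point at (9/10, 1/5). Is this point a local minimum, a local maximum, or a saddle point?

saddle point

The Hessian of C is constant: H = [[-2, -6], [-6, 2]].
det(H) = (-2)·2 − (-6)² = -40.
Since det(H) < 0, H is indefinite and the critical point is a saddle point.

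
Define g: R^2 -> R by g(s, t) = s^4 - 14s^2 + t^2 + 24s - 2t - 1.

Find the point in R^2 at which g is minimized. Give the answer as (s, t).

(-3, 1)

g(s,t) separates as P(s) + Q(t) − 1, so its minimum is min P + min Q − 1.
P'(s) = 4(s - 2)(s - 1)(s + 3) vanishes at s ∈ {-3, 1, 2}; Q'(t) = 2(t - 1) vanishes at t ∈ {1}.
Local minima of P (where P''>0): P(-3)=-117, P(2)=8. Local minima of Q: Q(1)=-1.
So the global minimum of g is P(-3) + Q(1) − 1 = -117 − 1 − 1 = -119, attained at (-3, 1).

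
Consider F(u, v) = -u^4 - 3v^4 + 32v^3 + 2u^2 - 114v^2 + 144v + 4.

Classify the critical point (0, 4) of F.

The mixed partial ∂²F/∂u∂v is 0, so the Hessian at any point is diag(F_uu, F_vv) = diag(4(-3u^2 + 1), 12(-3v^2 + 16v - 19)).
At (0, 4): H = diag(4, -36).
The eigenvalues have opposite signs, so H is indefinite: a saddle point.

saddle point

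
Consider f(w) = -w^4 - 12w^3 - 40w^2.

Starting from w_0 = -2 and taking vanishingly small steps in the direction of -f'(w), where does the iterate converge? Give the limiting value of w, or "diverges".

-4

f'(w) = -4w(w + 4)(w + 5), so f'(-2) = 48.
Gradient descent moves in the -f' direction, i.e. w is decreasing.
The nearest critical point in that direction is w = -4, where f'' = 16 > 0 (a local minimum). The iterate converges there.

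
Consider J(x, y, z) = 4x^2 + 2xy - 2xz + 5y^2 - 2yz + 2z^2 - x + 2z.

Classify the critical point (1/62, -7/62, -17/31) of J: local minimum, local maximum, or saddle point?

local minimum

The Hessian is constant: H = [[8, 2, -2], [2, 10, -2], [-2, -2, 4]].
Leading principal minors: Δ₁ = 8, Δ₂ = 76, Δ₃ = 248.
All leading minors are positive, so H is positive definite: a local minimum.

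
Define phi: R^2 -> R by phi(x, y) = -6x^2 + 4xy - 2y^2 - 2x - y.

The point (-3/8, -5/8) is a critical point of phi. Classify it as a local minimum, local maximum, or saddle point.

local maximum

The Hessian of phi is constant: H = [[-12, 4], [4, -4]].
det(H) = (-12)·(-4) − 4² = 32.
det(H) > 0 and tr(H) = -16 < 0, so H is negative definite and the point is a local maximum.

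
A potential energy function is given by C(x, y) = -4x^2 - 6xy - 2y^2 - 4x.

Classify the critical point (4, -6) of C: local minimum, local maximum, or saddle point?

The Hessian of C is constant: H = [[-8, -6], [-6, -4]].
det(H) = (-8)·(-4) − (-6)² = -4.
Since det(H) < 0, H is indefinite and the critical point is a saddle point.

saddle point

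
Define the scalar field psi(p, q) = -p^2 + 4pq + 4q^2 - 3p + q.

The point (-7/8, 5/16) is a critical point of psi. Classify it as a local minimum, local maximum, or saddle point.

The Hessian of psi is constant: H = [[-2, 4], [4, 8]].
det(H) = (-2)·8 − 4² = -32.
Since det(H) < 0, H is indefinite and the critical point is a saddle point.

saddle point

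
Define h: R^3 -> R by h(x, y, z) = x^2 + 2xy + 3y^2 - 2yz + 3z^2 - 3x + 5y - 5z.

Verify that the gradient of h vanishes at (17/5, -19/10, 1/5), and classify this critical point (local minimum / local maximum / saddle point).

local minimum

∇h = (2x + 2y - 3, 2x + 6y - 2z + 5, -2y + 6z - 5); substituting (17/5, -19/10, 1/5) gives ∇h = (0, 0, 0), so (17/5, -19/10, 1/5) is indeed a critical point.
The Hessian is constant: H = [[2, 2, 0], [2, 6, -2], [0, -2, 6]].
Leading principal minors: Δ₁ = 2, Δ₂ = 8, Δ₃ = 40.
All leading minors are positive, so H is positive definite: a local minimum.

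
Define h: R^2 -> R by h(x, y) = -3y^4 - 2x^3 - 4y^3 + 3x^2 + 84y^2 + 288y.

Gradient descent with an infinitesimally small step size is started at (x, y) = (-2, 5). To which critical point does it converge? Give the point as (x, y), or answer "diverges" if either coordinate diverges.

diverges

h is separable, so gradient descent decouples: x follows -∂h/∂x, y follows -∂h/∂y.
∂h/∂x = -6x(x - 1); at x=-2 this is -36, so x increases.
∂h/∂y = -12(y - 4)(y + 2)(y + 3); at y=5 this is -672, so y increases.
The y-coordinate has no critical point in that direction and runs off to infinity.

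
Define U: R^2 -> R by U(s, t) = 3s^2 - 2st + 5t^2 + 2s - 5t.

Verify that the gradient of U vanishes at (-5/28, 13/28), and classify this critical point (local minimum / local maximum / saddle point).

∇U = (6s - 2t + 2, -2s + 10t - 5); substituting (-5/28, 13/28) gives ∇U = (0, 0), so (-5/28, 13/28) is indeed a critical point.
The Hessian of U is constant: H = [[6, -2], [-2, 10]].
det(H) = 6·10 − (-2)² = 56.
det(H) > 0 and tr(H) = 16 > 0, so H is positive definite and the point is a local minimum.

local minimum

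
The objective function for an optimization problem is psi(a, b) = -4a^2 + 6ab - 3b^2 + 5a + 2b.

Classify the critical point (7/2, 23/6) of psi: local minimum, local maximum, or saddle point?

local maximum

The Hessian of psi is constant: H = [[-8, 6], [6, -6]].
det(H) = (-8)·(-6) − 6² = 12.
det(H) > 0 and tr(H) = -14 < 0, so H is negative definite and the point is a local maximum.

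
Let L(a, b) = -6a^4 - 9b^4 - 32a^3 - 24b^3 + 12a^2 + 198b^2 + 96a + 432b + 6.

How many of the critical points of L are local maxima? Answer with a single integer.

4

L separates as a function of a plus a function of b, so ∇L=0 decouples.
∂L/∂a = -24(a - 1)(a + 1)(a + 4) = 0 at a ∈ {-4, -1, 1}; ∂L/∂b = -36(b - 3)(b + 1)(b + 4) = 0 at b ∈ {-4, -1, 3}.
The Hessian is diagonal: diag(L_aa, L_bb). Second derivatives: L_aa(-4)=-360, L_aa(-1)=144, L_aa(1)=-240; L_bb(-4)=-756, L_bb(-1)=432, L_bb(3)=-1008.
Local maxima occur where both diagonal entries negative: (-4, -4), (-4, 3), (1, -4), (1, 3). Count: 4.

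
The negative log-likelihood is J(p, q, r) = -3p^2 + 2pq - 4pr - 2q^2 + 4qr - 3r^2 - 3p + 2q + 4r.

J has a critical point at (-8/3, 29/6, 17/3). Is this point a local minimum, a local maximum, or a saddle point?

local maximum

The Hessian is constant: H = [[-6, 2, -4], [2, -4, 4], [-4, 4, -6]].
Leading principal minors: Δ₁ = -6, Δ₂ = 20, Δ₃ = -24.
The minors alternate sign starting negative (−, +, −), so H is negative definite: a local maximum.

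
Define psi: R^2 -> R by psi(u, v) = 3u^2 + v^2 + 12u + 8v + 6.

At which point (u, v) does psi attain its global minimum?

(-2, -4)

psi(u,v) separates as P(u) + Q(v) + 6, so its minimum is min P + min Q + 6.
P'(u) = 6u + 12 vanishes at u ∈ {-2}; Q'(v) = 2v + 8 vanishes at v ∈ {-4}.
Local minima of P (where P''>0): P(-2)=-12. Local minima of Q: Q(-4)=-16.
So the global minimum of psi is P(-2) + Q(-4) + 6 = -12 − 16 + 6 = -22, attained at (-2, -4).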